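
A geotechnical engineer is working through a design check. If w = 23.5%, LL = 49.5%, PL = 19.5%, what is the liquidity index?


First compute the plasticity index:
PI = LL - PL = 49.5 - 19.5 = 30.0
Then compute the liquidity index:
LI = (w - PL) / PI
LI = (23.5 - 19.5) / 30.0
LI = 0.133


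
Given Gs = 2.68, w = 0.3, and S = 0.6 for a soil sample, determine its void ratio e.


Result: 1.34

Derivation:
Using the relation e = Gs * w / S
e = 2.68 * 0.3 / 0.6
e = 1.34


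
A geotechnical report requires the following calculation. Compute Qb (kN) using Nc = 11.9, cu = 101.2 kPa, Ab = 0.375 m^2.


Using Qb = Nc * cu * Ab
Qb = 11.9 * 101.2 * 0.375
Qb = 451.61 kN


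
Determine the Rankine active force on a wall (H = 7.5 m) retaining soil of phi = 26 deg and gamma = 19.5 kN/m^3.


Result: 214.14 kN/m

Derivation:
Compute active earth pressure coefficient:
Ka = tan^2(45 - phi/2) = tan^2(32.0) = 0.390462
Compute active force:
Pa = 0.5 * Ka * gamma * H^2
Pa = 0.5 * 0.390462 * 19.5 * 7.5^2
Pa = 214.14 kN/m


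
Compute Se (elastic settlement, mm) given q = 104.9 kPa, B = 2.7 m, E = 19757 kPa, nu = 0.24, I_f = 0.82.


Result: 11.078 mm

Derivation:
Using Se = q * B * (1 - nu^2) * I_f / E
1 - nu^2 = 1 - 0.24^2 = 0.9424
Se = 104.9 * 2.7 * 0.9424 * 0.82 / 19757
Se = 0.011078 m
Convert to mm: Se = 0.011078 * 1000 = 11.078 mm


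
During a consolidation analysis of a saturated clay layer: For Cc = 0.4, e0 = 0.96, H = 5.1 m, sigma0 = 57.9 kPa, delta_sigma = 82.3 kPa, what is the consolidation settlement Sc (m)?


Result: 0.3997 m

Derivation:
Using Sc = Cc * H / (1 + e0) * log10((sigma0 + delta_sigma) / sigma0)
Stress ratio = (57.9 + 82.3) / 57.9 = 2.42142
log10(2.42142) = 0.384069
Cc * H / (1 + e0) = 0.4 * 5.1 / (1 + 0.96) = 1.04082
Sc = 1.04082 * 0.384069
Sc = 0.3997 m


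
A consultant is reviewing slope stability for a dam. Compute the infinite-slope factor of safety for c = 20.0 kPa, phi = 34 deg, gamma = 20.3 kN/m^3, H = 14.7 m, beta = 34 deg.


Result: 1.145

Derivation:
Using Fs = c / (gamma*H*sin(beta)*cos(beta)) + tan(phi)/tan(beta)
Cohesion contribution = 20.0 / (20.3*14.7*sin(34)*cos(34))
Cohesion contribution = 0.144571
Friction contribution = tan(34)/tan(34) = 1
Fs = 0.144571 + 1
Fs = 1.145


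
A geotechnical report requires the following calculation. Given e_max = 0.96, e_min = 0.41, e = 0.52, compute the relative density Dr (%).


Result: 80.0 %

Derivation:
Using Dr = (e_max - e) / (e_max - e_min) * 100
e_max - e = 0.96 - 0.52 = 0.44
e_max - e_min = 0.96 - 0.41 = 0.55
Dr = 0.44 / 0.55 * 100
Dr = 80.0 %


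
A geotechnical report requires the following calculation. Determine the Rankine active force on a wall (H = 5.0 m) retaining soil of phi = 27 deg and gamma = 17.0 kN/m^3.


Result: 79.8 kN/m

Derivation:
Compute active earth pressure coefficient:
Ka = tan^2(45 - phi/2) = tan^2(31.5) = 0.375525
Compute active force:
Pa = 0.5 * Ka * gamma * H^2
Pa = 0.5 * 0.375525 * 17.0 * 5.0^2
Pa = 79.8 kN/m


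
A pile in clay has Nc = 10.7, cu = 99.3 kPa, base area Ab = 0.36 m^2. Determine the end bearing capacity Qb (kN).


Using Qb = Nc * cu * Ab
Qb = 10.7 * 99.3 * 0.36
Qb = 382.5 kN


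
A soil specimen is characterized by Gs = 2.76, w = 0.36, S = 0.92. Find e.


Result: 1.08

Derivation:
Using the relation e = Gs * w / S
e = 2.76 * 0.36 / 0.92
e = 1.08


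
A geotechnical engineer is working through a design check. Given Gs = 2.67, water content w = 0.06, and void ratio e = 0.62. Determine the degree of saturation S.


Result: 0.2584

Derivation:
Using S = Gs * w / e
S = 2.67 * 0.06 / 0.62
S = 0.2584


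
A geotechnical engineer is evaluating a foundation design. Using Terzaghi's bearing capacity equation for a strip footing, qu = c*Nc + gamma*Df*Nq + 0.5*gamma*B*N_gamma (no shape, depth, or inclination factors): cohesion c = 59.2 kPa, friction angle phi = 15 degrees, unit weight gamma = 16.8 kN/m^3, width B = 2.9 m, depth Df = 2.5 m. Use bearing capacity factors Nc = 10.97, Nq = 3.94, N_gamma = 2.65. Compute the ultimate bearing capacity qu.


Result: 879.46 kPa

Derivation:
Compute qu = c*Nc + gamma*Df*Nq + 0.5*gamma*B*N_gamma
Term 1: 59.2 * 10.97 = 649.424
Term 2: 16.8 * 2.5 * 3.94 = 165.48
Term 3: 0.5 * 16.8 * 2.9 * 2.65 = 64.554
qu = 649.424 + 165.48 + 64.554
qu = 879.46 kPa


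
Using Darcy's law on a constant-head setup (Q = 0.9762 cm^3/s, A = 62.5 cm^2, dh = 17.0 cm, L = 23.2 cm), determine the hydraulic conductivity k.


Compute hydraulic gradient:
i = dh / L = 17.0 / 23.2 = 0.732759
Then apply Darcy's law:
k = Q / (A * i)
k = 0.9762 / (62.5 * 0.732759)
k = 0.9762 / 45.7974
k = 0.021316 cm/s


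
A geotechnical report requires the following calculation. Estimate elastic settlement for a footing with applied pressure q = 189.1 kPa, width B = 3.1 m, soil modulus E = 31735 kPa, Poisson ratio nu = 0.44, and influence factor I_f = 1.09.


Using Se = q * B * (1 - nu^2) * I_f / E
1 - nu^2 = 1 - 0.44^2 = 0.8064
Se = 189.1 * 3.1 * 0.8064 * 1.09 / 31735
Se = 0.016236 m
Convert to mm: Se = 0.016236 * 1000 = 16.236 mm


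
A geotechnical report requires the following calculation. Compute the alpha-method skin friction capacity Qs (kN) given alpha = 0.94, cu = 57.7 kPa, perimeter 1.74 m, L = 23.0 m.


Result: 2170.6 kN

Derivation:
Using Qs = alpha * cu * perimeter * L
Qs = 0.94 * 57.7 * 1.74 * 23.0
Qs = 2170.6 kN


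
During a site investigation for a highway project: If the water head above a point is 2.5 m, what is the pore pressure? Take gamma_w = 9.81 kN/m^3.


Using u = gamma_w * h_w
u = 9.81 * 2.5
u = 24.53 kPa


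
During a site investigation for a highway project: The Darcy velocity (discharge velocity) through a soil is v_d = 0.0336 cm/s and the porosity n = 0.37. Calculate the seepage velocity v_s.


Using v_s = v_d / n
v_s = 0.0336 / 0.37
v_s = 0.09081 cm/s


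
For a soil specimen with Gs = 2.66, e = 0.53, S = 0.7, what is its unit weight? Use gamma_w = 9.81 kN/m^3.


Result: 19.434 kN/m^3

Derivation:
Using gamma = gamma_w * (Gs + S*e) / (1 + e)
Numerator: Gs + S*e = 2.66 + 0.7*0.53 = 3.031
Denominator: 1 + e = 1 + 0.53 = 1.53
gamma = 9.81 * 3.031 / 1.53
gamma = 19.434 kN/m^3


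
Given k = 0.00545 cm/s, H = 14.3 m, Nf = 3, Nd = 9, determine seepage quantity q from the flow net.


Result: 0.0002598 m^3/s per m

Derivation:
Convert k to m/s for unit consistency with H:
k = 0.00545 cm/s = 0.00545 / 100 m/s = 5.45e-05 m/s
Using q = k * H * Nf / Nd
Nf / Nd = 3 / 9 = 0.3333
q = 5.45e-05 * 14.3 * 0.3333
q = 0.0002598 m^3/s per m


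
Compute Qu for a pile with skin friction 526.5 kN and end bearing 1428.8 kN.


Using Qu = Qf + Qb
Qu = 526.5 + 1428.8
Qu = 1955.3 kN


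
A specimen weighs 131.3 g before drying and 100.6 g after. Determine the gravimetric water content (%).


Result: 30.52 %

Derivation:
Using w = (m_wet - m_dry) / m_dry * 100
m_wet - m_dry = 131.3 - 100.6 = 30.7 g
w = 30.7 / 100.6 * 100
w = 30.52 %


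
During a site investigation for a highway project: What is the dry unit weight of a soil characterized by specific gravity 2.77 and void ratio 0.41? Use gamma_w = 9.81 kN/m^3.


Using gamma_d = Gs * gamma_w / (1 + e)
gamma_d = 2.77 * 9.81 / (1 + 0.41)
gamma_d = 2.77 * 9.81 / 1.41
gamma_d = 19.272 kN/m^3


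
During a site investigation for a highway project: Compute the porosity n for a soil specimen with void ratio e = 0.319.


Using the relation n = e / (1 + e)
n = 0.319 / (1 + 0.319)
n = 0.319 / 1.319
n = 0.2418


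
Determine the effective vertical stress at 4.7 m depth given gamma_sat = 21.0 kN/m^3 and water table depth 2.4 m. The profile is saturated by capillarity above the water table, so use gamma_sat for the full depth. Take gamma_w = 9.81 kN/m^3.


Total stress = gamma_sat * depth
sigma = 21.0 * 4.7 = 98.7 kPa
Pore water pressure u = gamma_w * (depth - d_wt)
u = 9.81 * (4.7 - 2.4) = 22.563 kPa
Effective stress = sigma - u
sigma' = 98.7 - 22.563 = 76.14 kPa


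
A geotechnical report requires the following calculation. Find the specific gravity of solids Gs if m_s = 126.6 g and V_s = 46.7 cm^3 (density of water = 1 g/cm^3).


Using Gs = m_s / (V_s * rho_w)
Since rho_w = 1 g/cm^3:
Gs = 126.6 / 46.7
Gs = 2.711


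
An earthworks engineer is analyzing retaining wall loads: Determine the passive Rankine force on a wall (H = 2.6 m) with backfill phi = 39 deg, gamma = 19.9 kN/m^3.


Compute passive earth pressure coefficient:
Kp = tan^2(45 + phi/2) = tan^2(64.5) = 4.395495
Compute passive force:
Pp = 0.5 * Kp * gamma * H^2
Pp = 0.5 * 4.395495 * 19.9 * 2.6^2
Pp = 295.65 kN/m


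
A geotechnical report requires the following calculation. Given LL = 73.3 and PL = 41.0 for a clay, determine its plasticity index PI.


Result: 32.3

Derivation:
Using PI = LL - PL
PI = 73.3 - 41.0
PI = 32.3


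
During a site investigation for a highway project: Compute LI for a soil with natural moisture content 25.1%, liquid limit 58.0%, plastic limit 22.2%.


Result: 0.081

Derivation:
First compute the plasticity index:
PI = LL - PL = 58.0 - 22.2 = 35.8
Then compute the liquidity index:
LI = (w - PL) / PI
LI = (25.1 - 22.2) / 35.8
LI = 0.081


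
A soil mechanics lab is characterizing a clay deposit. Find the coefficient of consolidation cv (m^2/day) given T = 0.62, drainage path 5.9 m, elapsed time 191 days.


Using cv = T * H_dr^2 / t
H_dr^2 = 5.9^2 = 34.81
cv = 0.62 * 34.81 / 191
cv = 0.113 m^2/day


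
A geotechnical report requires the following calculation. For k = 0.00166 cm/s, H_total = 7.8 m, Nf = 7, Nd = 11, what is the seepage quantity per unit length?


Convert k to m/s for unit consistency with H:
k = 0.00166 cm/s = 0.00166 / 100 m/s = 1.66e-05 m/s
Using q = k * H * Nf / Nd
Nf / Nd = 7 / 11 = 0.6364
q = 1.66e-05 * 7.8 * 0.6364
q = 8.24e-05 m^3/s per m


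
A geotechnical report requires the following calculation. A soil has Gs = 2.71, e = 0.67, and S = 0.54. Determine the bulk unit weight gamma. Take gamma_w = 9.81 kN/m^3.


Using gamma = gamma_w * (Gs + S*e) / (1 + e)
Numerator: Gs + S*e = 2.71 + 0.54*0.67 = 3.0718
Denominator: 1 + e = 1 + 0.67 = 1.67
gamma = 9.81 * 3.0718 / 1.67
gamma = 18.045 kN/m^3


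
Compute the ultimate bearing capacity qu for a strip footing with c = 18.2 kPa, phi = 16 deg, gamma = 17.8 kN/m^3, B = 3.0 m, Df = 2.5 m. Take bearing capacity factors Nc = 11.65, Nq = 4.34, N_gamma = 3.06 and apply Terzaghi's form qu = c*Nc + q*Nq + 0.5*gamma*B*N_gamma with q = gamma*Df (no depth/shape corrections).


Result: 486.86 kPa

Derivation:
Compute qu = c*Nc + gamma*Df*Nq + 0.5*gamma*B*N_gamma
Term 1: 18.2 * 11.65 = 212.03
Term 2: 17.8 * 2.5 * 4.34 = 193.13
Term 3: 0.5 * 17.8 * 3.0 * 3.06 = 81.702
qu = 212.03 + 193.13 + 81.702
qu = 486.86 kPa


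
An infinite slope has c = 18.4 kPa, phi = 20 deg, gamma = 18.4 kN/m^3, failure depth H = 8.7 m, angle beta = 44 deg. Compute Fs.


Using Fs = c / (gamma*H*sin(beta)*cos(beta)) + tan(phi)/tan(beta)
Cohesion contribution = 18.4 / (18.4*8.7*sin(44)*cos(44))
Cohesion contribution = 0.230025
Friction contribution = tan(20)/tan(44) = 0.376902
Fs = 0.230025 + 0.376902
Fs = 0.607


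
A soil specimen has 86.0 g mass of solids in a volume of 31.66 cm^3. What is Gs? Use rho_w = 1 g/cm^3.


Using Gs = m_s / (V_s * rho_w)
Since rho_w = 1 g/cm^3:
Gs = 86.0 / 31.66
Gs = 2.716


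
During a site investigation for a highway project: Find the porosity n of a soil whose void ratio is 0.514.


Result: 0.3395

Derivation:
Using the relation n = e / (1 + e)
n = 0.514 / (1 + 0.514)
n = 0.514 / 1.514
n = 0.3395


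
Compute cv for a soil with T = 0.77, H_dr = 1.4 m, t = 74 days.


Using cv = T * H_dr^2 / t
H_dr^2 = 1.4^2 = 1.96
cv = 0.77 * 1.96 / 74
cv = 0.02039 m^2/day


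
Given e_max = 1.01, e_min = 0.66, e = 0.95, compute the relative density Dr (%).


Result: 17.14 %

Derivation:
Using Dr = (e_max - e) / (e_max - e_min) * 100
e_max - e = 1.01 - 0.95 = 0.06
e_max - e_min = 1.01 - 0.66 = 0.35
Dr = 0.06 / 0.35 * 100
Dr = 17.14 %


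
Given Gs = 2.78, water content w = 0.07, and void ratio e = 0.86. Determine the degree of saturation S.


Using S = Gs * w / e
S = 2.78 * 0.07 / 0.86
S = 0.2263


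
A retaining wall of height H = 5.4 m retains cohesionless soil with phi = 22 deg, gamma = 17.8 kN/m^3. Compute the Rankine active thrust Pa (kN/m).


Compute active earth pressure coefficient:
Ka = tan^2(45 - phi/2) = tan^2(34.0) = 0.454962
Compute active force:
Pa = 0.5 * Ka * gamma * H^2
Pa = 0.5 * 0.454962 * 17.8 * 5.4^2
Pa = 118.07 kN/m


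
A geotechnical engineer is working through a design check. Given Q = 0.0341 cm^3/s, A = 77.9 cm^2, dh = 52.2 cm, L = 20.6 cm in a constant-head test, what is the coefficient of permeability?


Compute hydraulic gradient:
i = dh / L = 52.2 / 20.6 = 2.53398
Then apply Darcy's law:
k = Q / (A * i)
k = 0.0341 / (77.9 * 2.53398)
k = 0.0341 / 197.397
k = 0.000173 cm/s


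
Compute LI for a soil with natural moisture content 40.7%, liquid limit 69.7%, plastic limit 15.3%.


Result: 0.467

Derivation:
First compute the plasticity index:
PI = LL - PL = 69.7 - 15.3 = 54.4
Then compute the liquidity index:
LI = (w - PL) / PI
LI = (40.7 - 15.3) / 54.4
LI = 0.467


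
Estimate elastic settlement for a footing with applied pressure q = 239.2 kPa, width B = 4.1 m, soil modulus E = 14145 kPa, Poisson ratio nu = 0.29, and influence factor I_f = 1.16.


Using Se = q * B * (1 - nu^2) * I_f / E
1 - nu^2 = 1 - 0.29^2 = 0.9159
Se = 239.2 * 4.1 * 0.9159 * 1.16 / 14145
Se = 0.073663 m
Convert to mm: Se = 0.073663 * 1000 = 73.663 mm


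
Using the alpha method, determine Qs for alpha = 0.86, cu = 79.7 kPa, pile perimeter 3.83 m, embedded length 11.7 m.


Result: 3071.44 kN

Derivation:
Using Qs = alpha * cu * perimeter * L
Qs = 0.86 * 79.7 * 3.83 * 11.7
Qs = 3071.44 kN


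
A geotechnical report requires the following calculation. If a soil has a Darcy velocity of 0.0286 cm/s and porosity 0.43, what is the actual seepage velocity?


Using v_s = v_d / n
v_s = 0.0286 / 0.43
v_s = 0.06651 cm/s


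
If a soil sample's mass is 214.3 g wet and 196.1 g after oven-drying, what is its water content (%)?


Result: 9.28 %

Derivation:
Using w = (m_wet - m_dry) / m_dry * 100
m_wet - m_dry = 214.3 - 196.1 = 18.2 g
w = 18.2 / 196.1 * 100
w = 9.28 %


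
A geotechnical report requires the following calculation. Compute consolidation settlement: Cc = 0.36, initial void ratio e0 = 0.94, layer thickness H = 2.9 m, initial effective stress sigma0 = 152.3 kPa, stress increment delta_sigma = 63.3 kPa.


Using Sc = Cc * H / (1 + e0) * log10((sigma0 + delta_sigma) / sigma0)
Stress ratio = (152.3 + 63.3) / 152.3 = 1.41563
log10(1.41563) = 0.150949
Cc * H / (1 + e0) = 0.36 * 2.9 / (1 + 0.94) = 0.538144
Sc = 0.538144 * 0.150949
Sc = 0.0812 m


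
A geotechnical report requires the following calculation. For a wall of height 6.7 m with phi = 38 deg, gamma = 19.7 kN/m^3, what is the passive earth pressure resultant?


Compute passive earth pressure coefficient:
Kp = tan^2(45 + phi/2) = tan^2(64.0) = 4.203746
Compute passive force:
Pp = 0.5 * Kp * gamma * H^2
Pp = 0.5 * 4.203746 * 19.7 * 6.7^2
Pp = 1858.76 kN/m


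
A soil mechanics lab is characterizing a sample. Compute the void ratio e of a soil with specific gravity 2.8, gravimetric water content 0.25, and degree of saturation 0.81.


Using the relation e = Gs * w / S
e = 2.8 * 0.25 / 0.81
e = 0.8642


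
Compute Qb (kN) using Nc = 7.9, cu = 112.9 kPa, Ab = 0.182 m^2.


Result: 162.33 kN

Derivation:
Using Qb = Nc * cu * Ab
Qb = 7.9 * 112.9 * 0.182
Qb = 162.33 kN


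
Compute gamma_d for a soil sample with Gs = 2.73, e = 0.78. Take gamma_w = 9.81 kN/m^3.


Using gamma_d = Gs * gamma_w / (1 + e)
gamma_d = 2.73 * 9.81 / (1 + 0.78)
gamma_d = 2.73 * 9.81 / 1.78
gamma_d = 15.046 kN/m^3


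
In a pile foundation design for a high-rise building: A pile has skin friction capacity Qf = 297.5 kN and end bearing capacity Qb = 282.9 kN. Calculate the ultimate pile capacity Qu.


Result: 580.4 kN

Derivation:
Using Qu = Qf + Qb
Qu = 297.5 + 282.9
Qu = 580.4 kN


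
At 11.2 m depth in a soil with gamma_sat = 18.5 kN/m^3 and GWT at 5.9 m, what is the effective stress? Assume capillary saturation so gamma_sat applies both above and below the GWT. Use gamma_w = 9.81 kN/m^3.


Result: 155.21 kPa

Derivation:
Total stress = gamma_sat * depth
sigma = 18.5 * 11.2 = 207.2 kPa
Pore water pressure u = gamma_w * (depth - d_wt)
u = 9.81 * (11.2 - 5.9) = 51.993 kPa
Effective stress = sigma - u
sigma' = 207.2 - 51.993 = 155.21 kPa


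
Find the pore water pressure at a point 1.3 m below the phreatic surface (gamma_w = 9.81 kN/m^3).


Result: 12.75 kPa

Derivation:
Using u = gamma_w * h_w
u = 9.81 * 1.3
u = 12.75 kPa


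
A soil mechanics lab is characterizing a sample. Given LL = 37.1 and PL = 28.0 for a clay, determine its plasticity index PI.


Using PI = LL - PL
PI = 37.1 - 28.0
PI = 9.1


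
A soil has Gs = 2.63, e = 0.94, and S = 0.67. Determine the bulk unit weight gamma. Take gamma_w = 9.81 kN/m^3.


Result: 16.484 kN/m^3

Derivation:
Using gamma = gamma_w * (Gs + S*e) / (1 + e)
Numerator: Gs + S*e = 2.63 + 0.67*0.94 = 3.2598
Denominator: 1 + e = 1 + 0.94 = 1.94
gamma = 9.81 * 3.2598 / 1.94
gamma = 16.484 kN/m^3


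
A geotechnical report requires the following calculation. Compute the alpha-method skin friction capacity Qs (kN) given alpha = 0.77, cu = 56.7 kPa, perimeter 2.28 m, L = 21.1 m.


Using Qs = alpha * cu * perimeter * L
Qs = 0.77 * 56.7 * 2.28 * 21.1
Qs = 2100.35 kN


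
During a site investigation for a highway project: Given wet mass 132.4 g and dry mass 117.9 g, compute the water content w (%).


Using w = (m_wet - m_dry) / m_dry * 100
m_wet - m_dry = 132.4 - 117.9 = 14.5 g
w = 14.5 / 117.9 * 100
w = 12.3 %


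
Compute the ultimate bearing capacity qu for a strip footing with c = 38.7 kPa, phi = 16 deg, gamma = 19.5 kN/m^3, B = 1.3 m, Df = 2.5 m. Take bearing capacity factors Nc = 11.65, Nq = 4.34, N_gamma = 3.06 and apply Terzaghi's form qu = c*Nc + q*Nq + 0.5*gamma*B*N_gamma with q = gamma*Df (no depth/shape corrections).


Result: 701.22 kPa

Derivation:
Compute qu = c*Nc + gamma*Df*Nq + 0.5*gamma*B*N_gamma
Term 1: 38.7 * 11.65 = 450.855
Term 2: 19.5 * 2.5 * 4.34 = 211.575
Term 3: 0.5 * 19.5 * 1.3 * 3.06 = 38.7855
qu = 450.855 + 211.575 + 38.7855
qu = 701.22 kPa


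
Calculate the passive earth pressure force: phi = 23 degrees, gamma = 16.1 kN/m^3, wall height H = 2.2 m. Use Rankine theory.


Compute passive earth pressure coefficient:
Kp = tan^2(45 + phi/2) = tan^2(56.5) = 2.282623
Compute passive force:
Pp = 0.5 * Kp * gamma * H^2
Pp = 0.5 * 2.282623 * 16.1 * 2.2^2
Pp = 88.94 kN/m


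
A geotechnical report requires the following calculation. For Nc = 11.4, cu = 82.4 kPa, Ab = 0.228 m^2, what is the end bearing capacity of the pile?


Result: 214.17 kN

Derivation:
Using Qb = Nc * cu * Ab
Qb = 11.4 * 82.4 * 0.228
Qb = 214.17 kN


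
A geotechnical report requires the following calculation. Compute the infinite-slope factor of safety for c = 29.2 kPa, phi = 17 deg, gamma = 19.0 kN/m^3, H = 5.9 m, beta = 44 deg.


Result: 0.838

Derivation:
Using Fs = c / (gamma*H*sin(beta)*cos(beta)) + tan(phi)/tan(beta)
Cohesion contribution = 29.2 / (19.0*5.9*sin(44)*cos(44))
Cohesion contribution = 0.521281
Friction contribution = tan(17)/tan(44) = 0.316593
Fs = 0.521281 + 0.316593
Fs = 0.838


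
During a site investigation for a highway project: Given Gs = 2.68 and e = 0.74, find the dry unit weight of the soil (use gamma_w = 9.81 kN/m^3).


Using gamma_d = Gs * gamma_w / (1 + e)
gamma_d = 2.68 * 9.81 / (1 + 0.74)
gamma_d = 2.68 * 9.81 / 1.74
gamma_d = 15.11 kN/m^3


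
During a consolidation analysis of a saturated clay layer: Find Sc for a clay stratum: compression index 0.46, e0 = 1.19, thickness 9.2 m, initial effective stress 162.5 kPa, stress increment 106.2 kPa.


Result: 0.4221 m

Derivation:
Using Sc = Cc * H / (1 + e0) * log10((sigma0 + delta_sigma) / sigma0)
Stress ratio = (162.5 + 106.2) / 162.5 = 1.65354
log10(1.65354) = 0.218414
Cc * H / (1 + e0) = 0.46 * 9.2 / (1 + 1.19) = 1.93242
Sc = 1.93242 * 0.218414
Sc = 0.4221 m


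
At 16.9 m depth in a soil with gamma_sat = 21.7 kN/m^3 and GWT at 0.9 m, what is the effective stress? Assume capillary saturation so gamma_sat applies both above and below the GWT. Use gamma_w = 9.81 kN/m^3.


Total stress = gamma_sat * depth
sigma = 21.7 * 16.9 = 366.73 kPa
Pore water pressure u = gamma_w * (depth - d_wt)
u = 9.81 * (16.9 - 0.9) = 156.96 kPa
Effective stress = sigma - u
sigma' = 366.73 - 156.96 = 209.77 kPa


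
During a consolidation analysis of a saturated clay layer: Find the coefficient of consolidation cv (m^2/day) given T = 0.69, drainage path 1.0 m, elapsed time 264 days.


Using cv = T * H_dr^2 / t
H_dr^2 = 1.0^2 = 1.0
cv = 0.69 * 1.0 / 264
cv = 0.00261 m^2/day


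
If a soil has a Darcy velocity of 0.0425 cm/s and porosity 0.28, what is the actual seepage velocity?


Using v_s = v_d / n
v_s = 0.0425 / 0.28
v_s = 0.15179 cm/s


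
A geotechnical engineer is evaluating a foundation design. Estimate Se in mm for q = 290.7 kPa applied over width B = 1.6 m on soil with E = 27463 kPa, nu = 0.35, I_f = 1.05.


Using Se = q * B * (1 - nu^2) * I_f / E
1 - nu^2 = 1 - 0.35^2 = 0.8775
Se = 290.7 * 1.6 * 0.8775 * 1.05 / 27463
Se = 0.015605 m
Convert to mm: Se = 0.015605 * 1000 = 15.605 mm


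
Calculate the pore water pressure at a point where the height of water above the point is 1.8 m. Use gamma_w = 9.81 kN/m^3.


Result: 17.66 kPa

Derivation:
Using u = gamma_w * h_w
u = 9.81 * 1.8
u = 17.66 kPa


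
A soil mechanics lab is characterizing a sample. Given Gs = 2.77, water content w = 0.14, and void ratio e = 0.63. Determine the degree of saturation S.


Using S = Gs * w / e
S = 2.77 * 0.14 / 0.63
S = 0.6156


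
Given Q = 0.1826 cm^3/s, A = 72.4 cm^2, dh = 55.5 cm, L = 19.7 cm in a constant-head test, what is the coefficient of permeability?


Compute hydraulic gradient:
i = dh / L = 55.5 / 19.7 = 2.81726
Then apply Darcy's law:
k = Q / (A * i)
k = 0.1826 / (72.4 * 2.81726)
k = 0.1826 / 203.97
k = 0.000895 cm/s


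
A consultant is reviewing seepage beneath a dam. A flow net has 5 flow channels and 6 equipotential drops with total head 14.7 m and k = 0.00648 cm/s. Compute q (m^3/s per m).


Result: 0.0007938 m^3/s per m

Derivation:
Convert k to m/s for unit consistency with H:
k = 0.00648 cm/s = 0.00648 / 100 m/s = 6.48e-05 m/s
Using q = k * H * Nf / Nd
Nf / Nd = 5 / 6 = 0.8333
q = 6.48e-05 * 14.7 * 0.8333
q = 0.0007938 m^3/s per m


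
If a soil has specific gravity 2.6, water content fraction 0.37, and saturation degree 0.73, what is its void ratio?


Using the relation e = Gs * w / S
e = 2.6 * 0.37 / 0.73
e = 1.3178


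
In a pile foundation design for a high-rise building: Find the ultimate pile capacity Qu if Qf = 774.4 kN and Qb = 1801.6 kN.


Result: 2576.0 kN

Derivation:
Using Qu = Qf + Qb
Qu = 774.4 + 1801.6
Qu = 2576.0 kN


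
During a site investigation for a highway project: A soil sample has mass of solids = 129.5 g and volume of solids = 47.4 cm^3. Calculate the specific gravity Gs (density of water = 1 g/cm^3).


Result: 2.732

Derivation:
Using Gs = m_s / (V_s * rho_w)
Since rho_w = 1 g/cm^3:
Gs = 129.5 / 47.4
Gs = 2.732


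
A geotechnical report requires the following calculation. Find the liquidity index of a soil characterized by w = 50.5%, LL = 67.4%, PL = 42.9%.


First compute the plasticity index:
PI = LL - PL = 67.4 - 42.9 = 24.5
Then compute the liquidity index:
LI = (w - PL) / PI
LI = (50.5 - 42.9) / 24.5
LI = 0.31


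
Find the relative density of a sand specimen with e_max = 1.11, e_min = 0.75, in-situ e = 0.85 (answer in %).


Result: 72.22 %

Derivation:
Using Dr = (e_max - e) / (e_max - e_min) * 100
e_max - e = 1.11 - 0.85 = 0.26
e_max - e_min = 1.11 - 0.75 = 0.36
Dr = 0.26 / 0.36 * 100
Dr = 72.22 %


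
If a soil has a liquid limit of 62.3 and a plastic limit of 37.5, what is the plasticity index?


Using PI = LL - PL
PI = 62.3 - 37.5
PI = 24.8


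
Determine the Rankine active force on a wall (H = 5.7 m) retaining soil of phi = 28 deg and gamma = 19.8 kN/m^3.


Result: 116.13 kN/m

Derivation:
Compute active earth pressure coefficient:
Ka = tan^2(45 - phi/2) = tan^2(31.0) = 0.361033
Compute active force:
Pa = 0.5 * Ka * gamma * H^2
Pa = 0.5 * 0.361033 * 19.8 * 5.7^2
Pa = 116.13 kN/m


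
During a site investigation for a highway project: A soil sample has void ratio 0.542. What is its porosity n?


Result: 0.3515

Derivation:
Using the relation n = e / (1 + e)
n = 0.542 / (1 + 0.542)
n = 0.542 / 1.542
n = 0.3515


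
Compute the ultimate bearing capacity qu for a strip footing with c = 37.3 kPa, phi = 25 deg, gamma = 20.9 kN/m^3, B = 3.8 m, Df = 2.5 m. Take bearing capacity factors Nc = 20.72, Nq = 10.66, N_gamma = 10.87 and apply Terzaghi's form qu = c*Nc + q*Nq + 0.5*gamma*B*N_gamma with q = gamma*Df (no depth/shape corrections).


Compute qu = c*Nc + gamma*Df*Nq + 0.5*gamma*B*N_gamma
Term 1: 37.3 * 20.72 = 772.856
Term 2: 20.9 * 2.5 * 10.66 = 556.985
Term 3: 0.5 * 20.9 * 3.8 * 10.87 = 431.6477
qu = 772.856 + 556.985 + 431.6477
qu = 1761.49 kPa


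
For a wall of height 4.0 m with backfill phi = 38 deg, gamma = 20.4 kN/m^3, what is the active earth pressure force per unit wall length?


Result: 38.82 kN/m

Derivation:
Compute active earth pressure coefficient:
Ka = tan^2(45 - phi/2) = tan^2(26.0) = 0.237883
Compute active force:
Pa = 0.5 * Ka * gamma * H^2
Pa = 0.5 * 0.237883 * 20.4 * 4.0^2
Pa = 38.82 kN/m


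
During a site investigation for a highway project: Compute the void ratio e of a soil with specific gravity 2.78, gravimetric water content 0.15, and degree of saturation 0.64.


Result: 0.6516

Derivation:
Using the relation e = Gs * w / S
e = 2.78 * 0.15 / 0.64
e = 0.6516


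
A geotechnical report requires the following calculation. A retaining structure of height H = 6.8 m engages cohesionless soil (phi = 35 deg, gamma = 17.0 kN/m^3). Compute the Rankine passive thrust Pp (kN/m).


Compute passive earth pressure coefficient:
Kp = tan^2(45 + phi/2) = tan^2(62.5) = 3.690172
Compute passive force:
Pp = 0.5 * Kp * gamma * H^2
Pp = 0.5 * 3.690172 * 17.0 * 6.8^2
Pp = 1450.39 kN/m


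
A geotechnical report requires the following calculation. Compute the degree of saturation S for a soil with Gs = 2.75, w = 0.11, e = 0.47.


Using S = Gs * w / e
S = 2.75 * 0.11 / 0.47
S = 0.6436


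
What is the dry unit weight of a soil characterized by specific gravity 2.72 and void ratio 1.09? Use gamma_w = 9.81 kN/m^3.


Using gamma_d = Gs * gamma_w / (1 + e)
gamma_d = 2.72 * 9.81 / (1 + 1.09)
gamma_d = 2.72 * 9.81 / 2.09
gamma_d = 12.767 kN/m^3


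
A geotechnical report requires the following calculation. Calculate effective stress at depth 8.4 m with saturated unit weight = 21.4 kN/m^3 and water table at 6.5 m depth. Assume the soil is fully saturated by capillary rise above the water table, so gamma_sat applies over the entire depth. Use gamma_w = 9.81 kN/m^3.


Total stress = gamma_sat * depth
sigma = 21.4 * 8.4 = 179.76 kPa
Pore water pressure u = gamma_w * (depth - d_wt)
u = 9.81 * (8.4 - 6.5) = 18.639 kPa
Effective stress = sigma - u
sigma' = 179.76 - 18.639 = 161.12 kPa


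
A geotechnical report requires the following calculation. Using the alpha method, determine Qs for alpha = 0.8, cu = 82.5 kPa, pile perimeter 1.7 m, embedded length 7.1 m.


Using Qs = alpha * cu * perimeter * L
Qs = 0.8 * 82.5 * 1.7 * 7.1
Qs = 796.62 kN


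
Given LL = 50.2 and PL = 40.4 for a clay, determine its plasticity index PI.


Using PI = LL - PL
PI = 50.2 - 40.4
PI = 9.8


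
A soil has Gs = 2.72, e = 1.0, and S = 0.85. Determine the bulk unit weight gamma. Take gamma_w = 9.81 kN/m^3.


Using gamma = gamma_w * (Gs + S*e) / (1 + e)
Numerator: Gs + S*e = 2.72 + 0.85*1.0 = 3.57
Denominator: 1 + e = 1 + 1.0 = 2.0
gamma = 9.81 * 3.57 / 2.0
gamma = 17.511 kN/m^3


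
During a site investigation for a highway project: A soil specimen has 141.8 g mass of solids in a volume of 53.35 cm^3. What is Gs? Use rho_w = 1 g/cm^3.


Using Gs = m_s / (V_s * rho_w)
Since rho_w = 1 g/cm^3:
Gs = 141.8 / 53.35
Gs = 2.658


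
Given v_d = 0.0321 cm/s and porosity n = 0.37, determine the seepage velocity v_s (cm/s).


Using v_s = v_d / n
v_s = 0.0321 / 0.37
v_s = 0.08676 cm/s


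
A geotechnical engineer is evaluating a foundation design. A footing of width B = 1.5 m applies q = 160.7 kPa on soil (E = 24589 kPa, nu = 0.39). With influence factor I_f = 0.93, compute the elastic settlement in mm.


Using Se = q * B * (1 - nu^2) * I_f / E
1 - nu^2 = 1 - 0.39^2 = 0.8479
Se = 160.7 * 1.5 * 0.8479 * 0.93 / 24589
Se = 0.007730 m
Convert to mm: Se = 0.007730 * 1000 = 7.73 mm


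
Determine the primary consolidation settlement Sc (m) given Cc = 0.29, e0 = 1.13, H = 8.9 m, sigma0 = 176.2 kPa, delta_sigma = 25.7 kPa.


Using Sc = Cc * H / (1 + e0) * log10((sigma0 + delta_sigma) / sigma0)
Stress ratio = (176.2 + 25.7) / 176.2 = 1.14586
log10(1.14586) = 0.0591304
Cc * H / (1 + e0) = 0.29 * 8.9 / (1 + 1.13) = 1.21174
Sc = 1.21174 * 0.0591304
Sc = 0.0717 m


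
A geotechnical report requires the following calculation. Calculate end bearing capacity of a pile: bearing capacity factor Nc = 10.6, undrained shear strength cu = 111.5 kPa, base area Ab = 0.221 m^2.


Using Qb = Nc * cu * Ab
Qb = 10.6 * 111.5 * 0.221
Qb = 261.2 kN


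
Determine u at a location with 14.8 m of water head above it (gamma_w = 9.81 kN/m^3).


Result: 145.19 kPa

Derivation:
Using u = gamma_w * h_w
u = 9.81 * 14.8
u = 145.19 kPa


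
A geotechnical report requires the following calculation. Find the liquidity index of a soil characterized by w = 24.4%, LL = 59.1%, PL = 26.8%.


First compute the plasticity index:
PI = LL - PL = 59.1 - 26.8 = 32.3
Then compute the liquidity index:
LI = (w - PL) / PI
LI = (24.4 - 26.8) / 32.3
LI = -0.074


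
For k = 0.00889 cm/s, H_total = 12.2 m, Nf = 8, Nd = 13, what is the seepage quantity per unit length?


Result: 0.0006674 m^3/s per m

Derivation:
Convert k to m/s for unit consistency with H:
k = 0.00889 cm/s = 0.00889 / 100 m/s = 8.89e-05 m/s
Using q = k * H * Nf / Nd
Nf / Nd = 8 / 13 = 0.6154
q = 8.89e-05 * 12.2 * 0.6154
q = 0.0006674 m^3/s per m


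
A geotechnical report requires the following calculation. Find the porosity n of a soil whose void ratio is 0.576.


Using the relation n = e / (1 + e)
n = 0.576 / (1 + 0.576)
n = 0.576 / 1.576
n = 0.3655


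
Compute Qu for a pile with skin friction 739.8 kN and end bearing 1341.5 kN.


Using Qu = Qf + Qb
Qu = 739.8 + 1341.5
Qu = 2081.3 kN


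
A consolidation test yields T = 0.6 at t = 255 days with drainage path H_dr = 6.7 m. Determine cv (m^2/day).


Using cv = T * H_dr^2 / t
H_dr^2 = 6.7^2 = 44.89
cv = 0.6 * 44.89 / 255
cv = 0.10562 m^2/day


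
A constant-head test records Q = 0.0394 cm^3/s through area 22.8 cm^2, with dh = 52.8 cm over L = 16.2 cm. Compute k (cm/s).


Compute hydraulic gradient:
i = dh / L = 52.8 / 16.2 = 3.25926
Then apply Darcy's law:
k = Q / (A * i)
k = 0.0394 / (22.8 * 3.25926)
k = 0.0394 / 74.3111
k = 0.00053 cm/s


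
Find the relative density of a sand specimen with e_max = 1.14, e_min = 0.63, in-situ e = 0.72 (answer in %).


Result: 82.35 %

Derivation:
Using Dr = (e_max - e) / (e_max - e_min) * 100
e_max - e = 1.14 - 0.72 = 0.42
e_max - e_min = 1.14 - 0.63 = 0.51
Dr = 0.42 / 0.51 * 100
Dr = 82.35 %


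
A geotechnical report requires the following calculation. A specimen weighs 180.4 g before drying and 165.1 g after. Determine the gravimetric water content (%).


Using w = (m_wet - m_dry) / m_dry * 100
m_wet - m_dry = 180.4 - 165.1 = 15.3 g
w = 15.3 / 165.1 * 100
w = 9.27 %


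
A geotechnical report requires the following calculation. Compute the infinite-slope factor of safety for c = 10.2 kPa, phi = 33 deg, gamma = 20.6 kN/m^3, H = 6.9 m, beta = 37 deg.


Using Fs = c / (gamma*H*sin(beta)*cos(beta)) + tan(phi)/tan(beta)
Cohesion contribution = 10.2 / (20.6*6.9*sin(37)*cos(37))
Cohesion contribution = 0.149304
Friction contribution = tan(33)/tan(37) = 0.861793
Fs = 0.149304 + 0.861793
Fs = 1.011


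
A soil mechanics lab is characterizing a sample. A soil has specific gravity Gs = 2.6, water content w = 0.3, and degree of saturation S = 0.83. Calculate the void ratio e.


Result: 0.9398

Derivation:
Using the relation e = Gs * w / S
e = 2.6 * 0.3 / 0.83
e = 0.9398


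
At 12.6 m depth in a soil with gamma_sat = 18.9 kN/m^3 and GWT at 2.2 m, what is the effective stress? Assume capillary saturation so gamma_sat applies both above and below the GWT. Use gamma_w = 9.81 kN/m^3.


Total stress = gamma_sat * depth
sigma = 18.9 * 12.6 = 238.14 kPa
Pore water pressure u = gamma_w * (depth - d_wt)
u = 9.81 * (12.6 - 2.2) = 102.024 kPa
Effective stress = sigma - u
sigma' = 238.14 - 102.024 = 136.12 kPa


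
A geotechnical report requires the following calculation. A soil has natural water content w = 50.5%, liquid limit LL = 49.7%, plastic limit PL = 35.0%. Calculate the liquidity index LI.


Result: 1.054

Derivation:
First compute the plasticity index:
PI = LL - PL = 49.7 - 35.0 = 14.7
Then compute the liquidity index:
LI = (w - PL) / PI
LI = (50.5 - 35.0) / 14.7
LI = 1.054


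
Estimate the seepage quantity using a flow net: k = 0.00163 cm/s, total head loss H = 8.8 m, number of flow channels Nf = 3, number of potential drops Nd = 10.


Convert k to m/s for unit consistency with H:
k = 0.00163 cm/s = 0.00163 / 100 m/s = 1.63e-05 m/s
Using q = k * H * Nf / Nd
Nf / Nd = 3 / 10 = 0.3
q = 1.63e-05 * 8.8 * 0.3
q = 4.303e-05 m^3/s per m


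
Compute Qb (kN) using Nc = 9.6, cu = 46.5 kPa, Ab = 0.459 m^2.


Result: 204.9 kN

Derivation:
Using Qb = Nc * cu * Ab
Qb = 9.6 * 46.5 * 0.459
Qb = 204.9 kN


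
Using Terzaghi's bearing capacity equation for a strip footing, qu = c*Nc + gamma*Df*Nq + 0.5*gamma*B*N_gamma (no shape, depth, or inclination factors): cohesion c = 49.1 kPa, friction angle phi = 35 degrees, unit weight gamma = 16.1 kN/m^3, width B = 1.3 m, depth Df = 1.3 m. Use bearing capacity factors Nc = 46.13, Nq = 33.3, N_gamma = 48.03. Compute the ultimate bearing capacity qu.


Result: 3464.59 kPa

Derivation:
Compute qu = c*Nc + gamma*Df*Nq + 0.5*gamma*B*N_gamma
Term 1: 49.1 * 46.13 = 2264.983
Term 2: 16.1 * 1.3 * 33.3 = 696.969
Term 3: 0.5 * 16.1 * 1.3 * 48.03 = 502.63395
qu = 2264.983 + 696.969 + 502.63395
qu = 3464.59 kPa


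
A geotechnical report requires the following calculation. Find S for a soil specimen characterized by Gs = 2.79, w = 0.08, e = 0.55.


Using S = Gs * w / e
S = 2.79 * 0.08 / 0.55
S = 0.4058


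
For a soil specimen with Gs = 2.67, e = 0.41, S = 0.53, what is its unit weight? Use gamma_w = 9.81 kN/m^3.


Result: 20.088 kN/m^3

Derivation:
Using gamma = gamma_w * (Gs + S*e) / (1 + e)
Numerator: Gs + S*e = 2.67 + 0.53*0.41 = 2.8873
Denominator: 1 + e = 1 + 0.41 = 1.41
gamma = 9.81 * 2.8873 / 1.41
gamma = 20.088 kN/m^3


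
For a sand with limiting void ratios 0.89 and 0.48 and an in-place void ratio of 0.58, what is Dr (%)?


Using Dr = (e_max - e) / (e_max - e_min) * 100
e_max - e = 0.89 - 0.58 = 0.31
e_max - e_min = 0.89 - 0.48 = 0.41
Dr = 0.31 / 0.41 * 100
Dr = 75.61 %


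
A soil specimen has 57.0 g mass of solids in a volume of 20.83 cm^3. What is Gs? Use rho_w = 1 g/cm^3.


Using Gs = m_s / (V_s * rho_w)
Since rho_w = 1 g/cm^3:
Gs = 57.0 / 20.83
Gs = 2.736


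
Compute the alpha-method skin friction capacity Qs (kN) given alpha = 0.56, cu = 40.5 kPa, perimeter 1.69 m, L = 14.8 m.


Result: 567.27 kN

Derivation:
Using Qs = alpha * cu * perimeter * L
Qs = 0.56 * 40.5 * 1.69 * 14.8
Qs = 567.27 kN


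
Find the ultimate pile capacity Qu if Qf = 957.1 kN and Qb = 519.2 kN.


Result: 1476.3 kN

Derivation:
Using Qu = Qf + Qb
Qu = 957.1 + 519.2
Qu = 1476.3 kN


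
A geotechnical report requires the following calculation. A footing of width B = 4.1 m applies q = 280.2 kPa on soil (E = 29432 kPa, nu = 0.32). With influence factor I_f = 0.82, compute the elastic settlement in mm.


Using Se = q * B * (1 - nu^2) * I_f / E
1 - nu^2 = 1 - 0.32^2 = 0.8976
Se = 280.2 * 4.1 * 0.8976 * 0.82 / 29432
Se = 0.028730 m
Convert to mm: Se = 0.028730 * 1000 = 28.73 mm


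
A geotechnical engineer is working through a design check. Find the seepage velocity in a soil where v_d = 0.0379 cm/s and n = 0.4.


Result: 0.09475 cm/s

Derivation:
Using v_s = v_d / n
v_s = 0.0379 / 0.4
v_s = 0.09475 cm/s


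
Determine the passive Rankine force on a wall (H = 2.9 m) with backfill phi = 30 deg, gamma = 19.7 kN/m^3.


Compute passive earth pressure coefficient:
Kp = tan^2(45 + phi/2) = tan^2(60.0) = 3
Compute passive force:
Pp = 0.5 * Kp * gamma * H^2
Pp = 0.5 * 3 * 19.7 * 2.9^2
Pp = 248.52 kN/m


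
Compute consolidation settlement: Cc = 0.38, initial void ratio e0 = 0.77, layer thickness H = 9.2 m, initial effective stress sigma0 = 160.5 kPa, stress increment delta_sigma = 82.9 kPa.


Using Sc = Cc * H / (1 + e0) * log10((sigma0 + delta_sigma) / sigma0)
Stress ratio = (160.5 + 82.9) / 160.5 = 1.51651
log10(1.51651) = 0.180846
Cc * H / (1 + e0) = 0.38 * 9.2 / (1 + 0.77) = 1.97514
Sc = 1.97514 * 0.180846
Sc = 0.3572 m


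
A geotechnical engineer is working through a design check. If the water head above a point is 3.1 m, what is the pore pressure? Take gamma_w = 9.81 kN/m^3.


Using u = gamma_w * h_w
u = 9.81 * 3.1
u = 30.41 kPa


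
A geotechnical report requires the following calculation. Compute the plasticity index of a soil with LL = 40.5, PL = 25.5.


Result: 15.0

Derivation:
Using PI = LL - PL
PI = 40.5 - 25.5
PI = 15.0


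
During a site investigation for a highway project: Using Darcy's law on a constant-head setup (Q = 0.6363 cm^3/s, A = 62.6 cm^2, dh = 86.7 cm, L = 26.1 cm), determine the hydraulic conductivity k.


Result: 0.00306 cm/s

Derivation:
Compute hydraulic gradient:
i = dh / L = 86.7 / 26.1 = 3.32184
Then apply Darcy's law:
k = Q / (A * i)
k = 0.6363 / (62.6 * 3.32184)
k = 0.6363 / 207.947
k = 0.00306 cm/s


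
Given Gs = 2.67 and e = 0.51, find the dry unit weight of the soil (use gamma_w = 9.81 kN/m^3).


Result: 17.346 kN/m^3

Derivation:
Using gamma_d = Gs * gamma_w / (1 + e)
gamma_d = 2.67 * 9.81 / (1 + 0.51)
gamma_d = 2.67 * 9.81 / 1.51
gamma_d = 17.346 kN/m^3


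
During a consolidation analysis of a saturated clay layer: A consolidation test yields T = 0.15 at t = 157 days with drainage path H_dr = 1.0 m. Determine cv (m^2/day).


Using cv = T * H_dr^2 / t
H_dr^2 = 1.0^2 = 1.0
cv = 0.15 * 1.0 / 157
cv = 0.00096 m^2/day


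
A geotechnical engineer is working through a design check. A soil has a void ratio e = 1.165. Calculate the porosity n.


Result: 0.5381

Derivation:
Using the relation n = e / (1 + e)
n = 1.165 / (1 + 1.165)
n = 1.165 / 2.165
n = 0.5381


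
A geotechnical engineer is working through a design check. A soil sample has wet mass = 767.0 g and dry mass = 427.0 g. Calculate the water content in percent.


Using w = (m_wet - m_dry) / m_dry * 100
m_wet - m_dry = 767.0 - 427.0 = 340.0 g
w = 340.0 / 427.0 * 100
w = 79.63 %


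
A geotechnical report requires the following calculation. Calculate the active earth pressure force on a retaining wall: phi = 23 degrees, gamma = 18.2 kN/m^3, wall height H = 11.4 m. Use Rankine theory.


Compute active earth pressure coefficient:
Ka = tan^2(45 - phi/2) = tan^2(33.5) = 0.438092
Compute active force:
Pa = 0.5 * Ka * gamma * H^2
Pa = 0.5 * 0.438092 * 18.2 * 11.4^2
Pa = 518.1 kN/m


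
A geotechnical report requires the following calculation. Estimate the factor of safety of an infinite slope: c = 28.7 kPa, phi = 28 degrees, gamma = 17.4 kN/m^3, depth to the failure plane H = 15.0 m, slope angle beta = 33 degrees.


Using Fs = c / (gamma*H*sin(beta)*cos(beta)) + tan(phi)/tan(beta)
Cohesion contribution = 28.7 / (17.4*15.0*sin(33)*cos(33))
Cohesion contribution = 0.240736
Friction contribution = tan(28)/tan(33) = 0.818761
Fs = 0.240736 + 0.818761
Fs = 1.059
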